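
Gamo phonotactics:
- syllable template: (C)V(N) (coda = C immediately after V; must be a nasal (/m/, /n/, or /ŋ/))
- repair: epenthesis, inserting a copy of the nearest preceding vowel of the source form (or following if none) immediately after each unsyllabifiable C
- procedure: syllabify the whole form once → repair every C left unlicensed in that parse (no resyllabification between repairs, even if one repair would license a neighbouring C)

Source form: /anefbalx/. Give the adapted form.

Under (C)V(N), the unsyllabifiable consonants are /f/, /l/, /x/ (only a nasal (/m/, /n/, or /ŋ/) is licensed in coda position; onsets are limited to one consonant).
Each unlicensed consonant becomes the onset of a new syllable: /f/ → /fe/, /l/ → /la/, /x/ → /xa/.

anefebalaxa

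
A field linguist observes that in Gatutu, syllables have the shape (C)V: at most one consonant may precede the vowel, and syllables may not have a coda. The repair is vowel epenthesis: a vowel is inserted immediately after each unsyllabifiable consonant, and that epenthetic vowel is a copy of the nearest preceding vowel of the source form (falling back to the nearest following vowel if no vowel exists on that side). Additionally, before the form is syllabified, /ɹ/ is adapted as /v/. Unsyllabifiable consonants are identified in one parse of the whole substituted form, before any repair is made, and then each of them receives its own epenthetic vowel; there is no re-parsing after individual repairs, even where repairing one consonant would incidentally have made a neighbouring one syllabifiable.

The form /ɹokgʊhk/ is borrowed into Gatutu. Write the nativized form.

Substitution: /ɹ/ → /v/, giving /vokgʊhk/.
The consonants /k/, /h/, /k/ cannot be parsed into a legal (C)V syllable (no codas are permitted; onsets are limited to one consonant).
Inserting the epenthetic vowel yields /k/ → /ko/, /h/ → /hʊ/, /k/ → /kʊ/.

vokogʊhʊkʊ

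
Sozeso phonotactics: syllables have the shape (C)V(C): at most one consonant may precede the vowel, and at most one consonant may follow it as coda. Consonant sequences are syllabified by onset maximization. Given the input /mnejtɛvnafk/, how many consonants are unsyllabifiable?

2

The consonants /m/, /k/ cannot be parsed into a legal (C)V(C) syllable (at most one coda consonant is licensed; onsets are limited to one consonant).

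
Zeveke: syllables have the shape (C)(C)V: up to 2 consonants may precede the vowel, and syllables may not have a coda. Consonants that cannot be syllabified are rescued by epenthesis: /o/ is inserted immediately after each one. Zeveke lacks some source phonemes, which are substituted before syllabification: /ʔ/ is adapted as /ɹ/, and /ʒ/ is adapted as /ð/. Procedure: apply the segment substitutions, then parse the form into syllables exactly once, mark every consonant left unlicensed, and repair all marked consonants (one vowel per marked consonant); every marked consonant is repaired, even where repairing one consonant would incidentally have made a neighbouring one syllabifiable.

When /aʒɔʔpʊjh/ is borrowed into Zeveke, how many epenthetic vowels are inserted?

After substitution the input is /aðɔɹpʊjh/.
The unsyllabifiable consonants are /j/, /h/; each receives one epenthetic vowel.

2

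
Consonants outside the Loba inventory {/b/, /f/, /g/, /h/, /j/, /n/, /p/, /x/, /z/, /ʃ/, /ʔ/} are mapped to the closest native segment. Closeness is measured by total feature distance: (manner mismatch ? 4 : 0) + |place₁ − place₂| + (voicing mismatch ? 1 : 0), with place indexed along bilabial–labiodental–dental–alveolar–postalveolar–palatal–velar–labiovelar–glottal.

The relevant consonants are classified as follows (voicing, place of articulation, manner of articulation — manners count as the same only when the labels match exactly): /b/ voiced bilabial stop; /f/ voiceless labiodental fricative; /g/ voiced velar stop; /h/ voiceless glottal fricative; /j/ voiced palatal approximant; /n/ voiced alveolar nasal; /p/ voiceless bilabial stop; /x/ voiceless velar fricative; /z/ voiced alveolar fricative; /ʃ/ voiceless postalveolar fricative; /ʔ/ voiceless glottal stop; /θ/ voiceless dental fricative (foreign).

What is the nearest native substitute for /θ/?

f

/f/ is closest: same manner (fricative), place distance 1 (dental→labiodental), same voicing; total 1. Next closest is /z/ at distance 2.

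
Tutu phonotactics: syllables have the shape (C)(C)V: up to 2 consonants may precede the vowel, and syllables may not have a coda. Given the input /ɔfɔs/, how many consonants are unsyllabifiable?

1

The consonants /s/ cannot be parsed into a legal (C)(C)V syllable (no codas are permitted; onsets may contain at most 2 consonants).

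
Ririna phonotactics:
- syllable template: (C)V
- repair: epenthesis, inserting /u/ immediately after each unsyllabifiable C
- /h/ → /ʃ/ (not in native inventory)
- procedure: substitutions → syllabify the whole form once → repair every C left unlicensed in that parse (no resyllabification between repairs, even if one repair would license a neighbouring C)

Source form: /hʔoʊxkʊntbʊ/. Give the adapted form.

Substitution: /h/ → /ʃ/, giving /ʃʔoʊxkʊntbʊ/.
The consonants /ʃ/, /x/, /n/, /t/ cannot be parsed into a legal (C)V syllable (no codas are permitted; onsets are limited to one consonant).
Each unlicensed consonant becomes the onset of a new syllable: /ʃ/ → /ʃu/, /x/ → /xu/, /n/ → /nu/, /t/ → /tu/.

ʃuʔoʊxukʊnutubʊ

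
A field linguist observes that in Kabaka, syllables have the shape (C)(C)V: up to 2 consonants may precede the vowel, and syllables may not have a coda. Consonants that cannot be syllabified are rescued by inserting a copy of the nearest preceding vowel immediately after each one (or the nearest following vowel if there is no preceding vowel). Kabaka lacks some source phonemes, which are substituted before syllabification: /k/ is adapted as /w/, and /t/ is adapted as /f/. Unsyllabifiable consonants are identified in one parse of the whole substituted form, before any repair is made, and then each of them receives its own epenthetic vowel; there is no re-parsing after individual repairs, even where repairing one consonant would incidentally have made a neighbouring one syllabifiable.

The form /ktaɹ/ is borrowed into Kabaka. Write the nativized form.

wfaɹa

Substitution: /k/ → /w/, /t/ → /f/, giving /wfaɹ/.
Under (C)(C)V, the unsyllabifiable consonants are /ɹ/ (no codas are permitted; onsets may contain at most 2 consonants).
Each unlicensed consonant becomes the onset of a new syllable: /ɹ/ → /ɹa/.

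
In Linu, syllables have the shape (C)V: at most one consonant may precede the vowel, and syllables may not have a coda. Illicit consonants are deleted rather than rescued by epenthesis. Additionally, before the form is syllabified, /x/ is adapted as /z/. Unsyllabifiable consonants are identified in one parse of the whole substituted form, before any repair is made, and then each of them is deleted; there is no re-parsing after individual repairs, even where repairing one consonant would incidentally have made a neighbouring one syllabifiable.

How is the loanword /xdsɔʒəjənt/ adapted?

Substitution: /x/ → /z/, giving /zdsɔʒəjənt/.
The consonants /z/, /d/, /n/, /t/ cannot be parsed into a legal (C)V syllable (no codas are permitted; onsets are limited to one consonant).
Deleting the stranded consonants removes /z/, /d/, /n/, /t/.

sɔʒəjə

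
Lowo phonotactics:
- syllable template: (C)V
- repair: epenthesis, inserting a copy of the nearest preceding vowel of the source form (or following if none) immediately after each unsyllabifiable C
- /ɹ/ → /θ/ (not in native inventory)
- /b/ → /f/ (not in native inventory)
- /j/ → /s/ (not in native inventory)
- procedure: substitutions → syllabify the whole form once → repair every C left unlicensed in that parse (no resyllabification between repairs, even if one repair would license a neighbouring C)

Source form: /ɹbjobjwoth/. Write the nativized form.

Substitution: /ɹ/ → /θ/, /b/ → /f/, /j/ → /s/, giving /θfsofswoth/.
The consonants /θ/, /f/, /f/, /s/, /t/, /h/ cannot be parsed into a legal (C)V syllable (no codas are permitted; onsets are limited to one consonant).
Each unlicensed consonant becomes the onset of a new syllable: /θ/ → /θo/, /f/ → /fo/, /f/ → /fo/, /s/ → /so/, /t/ → /to/, /h/ → /ho/.

θofosofosowotoho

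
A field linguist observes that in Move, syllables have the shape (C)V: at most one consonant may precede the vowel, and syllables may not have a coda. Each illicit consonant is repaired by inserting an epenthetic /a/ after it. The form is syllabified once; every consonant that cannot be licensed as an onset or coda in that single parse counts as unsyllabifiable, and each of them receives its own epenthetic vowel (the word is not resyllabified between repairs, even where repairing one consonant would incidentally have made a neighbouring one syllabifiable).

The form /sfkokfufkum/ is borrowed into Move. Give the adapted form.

safakokafufakuma

Under (C)V, the unsyllabifiable consonants are /s/, /f/, /k/, /f/, /m/ (no codas are permitted; onsets are limited to one consonant).
Epenthesis after each stranded consonant: /s/ → /sa/, /f/ → /fa/, /k/ → /ka/, /f/ → /fa/, /m/ → /ma/.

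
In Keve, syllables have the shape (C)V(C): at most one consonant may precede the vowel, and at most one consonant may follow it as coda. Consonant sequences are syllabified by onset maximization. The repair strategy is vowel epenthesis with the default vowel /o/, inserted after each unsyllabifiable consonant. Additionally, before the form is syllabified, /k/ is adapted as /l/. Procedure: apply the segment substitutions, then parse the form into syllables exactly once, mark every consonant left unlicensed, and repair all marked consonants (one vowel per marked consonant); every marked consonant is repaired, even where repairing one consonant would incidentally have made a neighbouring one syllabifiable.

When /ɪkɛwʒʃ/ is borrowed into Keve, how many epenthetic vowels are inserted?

2

After substitution the input is /ɪlɛwʒʃ/.
The unsyllabifiable consonants are /ʒ/, /ʃ/; each receives one epenthetic vowel.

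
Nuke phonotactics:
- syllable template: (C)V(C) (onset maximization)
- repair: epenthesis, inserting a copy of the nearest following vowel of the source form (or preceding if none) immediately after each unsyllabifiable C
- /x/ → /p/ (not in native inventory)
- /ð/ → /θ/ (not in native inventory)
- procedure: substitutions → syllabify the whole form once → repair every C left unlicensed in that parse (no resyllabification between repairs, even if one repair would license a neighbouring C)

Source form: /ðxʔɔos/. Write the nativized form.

Substitution: /ð/ → /θ/, /x/ → /p/, giving /θpʔɔos/.
Syllabifying with onset maximization leaves /θ/, /p/ stranded (at most one coda consonant is licensed; onsets are limited to one consonant).
Epenthesis after each stranded consonant: /θ/ → /θɔ/, /p/ → /pɔ/.

θɔpɔʔɔos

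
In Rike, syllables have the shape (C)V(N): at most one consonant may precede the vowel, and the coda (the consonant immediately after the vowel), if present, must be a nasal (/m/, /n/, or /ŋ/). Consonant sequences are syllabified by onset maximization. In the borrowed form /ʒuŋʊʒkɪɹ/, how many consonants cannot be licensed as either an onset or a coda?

2

Under (C)V(N), the unsyllabifiable consonants are /ʒ/, /ɹ/ (only a nasal (/m/, /n/, or /ŋ/) is licensed in coda position; onsets are limited to one consonant).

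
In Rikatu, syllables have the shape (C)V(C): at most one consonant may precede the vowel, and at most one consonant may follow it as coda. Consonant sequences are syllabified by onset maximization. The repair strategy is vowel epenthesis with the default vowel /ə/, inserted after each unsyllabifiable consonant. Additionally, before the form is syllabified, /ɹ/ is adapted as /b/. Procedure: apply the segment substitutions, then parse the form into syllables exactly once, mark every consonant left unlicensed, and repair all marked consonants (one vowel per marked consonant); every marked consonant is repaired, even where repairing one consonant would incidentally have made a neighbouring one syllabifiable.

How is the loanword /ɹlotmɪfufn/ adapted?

bəlotmɪfufnə

Substitution: /ɹ/ → /b/, giving /blotmɪfufn/.
The consonants /b/, /n/ cannot be parsed into a legal (C)V(C) syllable (at most one coda consonant is licensed; onsets are limited to one consonant).
Each unlicensed consonant becomes the onset of a new syllable: /b/ → /bə/, /n/ → /nə/.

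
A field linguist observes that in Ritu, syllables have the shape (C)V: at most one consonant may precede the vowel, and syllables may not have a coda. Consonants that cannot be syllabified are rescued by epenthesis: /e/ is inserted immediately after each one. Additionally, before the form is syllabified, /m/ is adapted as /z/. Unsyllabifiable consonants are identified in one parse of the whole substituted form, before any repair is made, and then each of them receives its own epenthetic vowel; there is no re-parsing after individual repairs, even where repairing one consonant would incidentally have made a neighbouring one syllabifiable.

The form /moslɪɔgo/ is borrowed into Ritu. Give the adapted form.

Substitution: /m/ → /z/, giving /zoslɪɔgo/.
Syllabifying with onset maximization leaves /s/ stranded (no codas are permitted; onsets are limited to one consonant).
Epenthesis after each stranded consonant: /s/ → /se/.

zoselɪɔgo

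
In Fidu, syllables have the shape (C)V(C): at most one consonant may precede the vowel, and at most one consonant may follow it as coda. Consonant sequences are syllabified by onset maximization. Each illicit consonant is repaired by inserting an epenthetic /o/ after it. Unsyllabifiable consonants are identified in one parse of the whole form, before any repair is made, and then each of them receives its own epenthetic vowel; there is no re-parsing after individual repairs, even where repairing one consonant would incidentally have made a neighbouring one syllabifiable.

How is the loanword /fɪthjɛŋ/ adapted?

The consonants /h/ cannot be parsed into a legal (C)V(C) syllable (at most one coda consonant is licensed; onsets are limited to one consonant).
Epenthesis after each stranded consonant: /h/ → /ho/.

fɪthojɛŋ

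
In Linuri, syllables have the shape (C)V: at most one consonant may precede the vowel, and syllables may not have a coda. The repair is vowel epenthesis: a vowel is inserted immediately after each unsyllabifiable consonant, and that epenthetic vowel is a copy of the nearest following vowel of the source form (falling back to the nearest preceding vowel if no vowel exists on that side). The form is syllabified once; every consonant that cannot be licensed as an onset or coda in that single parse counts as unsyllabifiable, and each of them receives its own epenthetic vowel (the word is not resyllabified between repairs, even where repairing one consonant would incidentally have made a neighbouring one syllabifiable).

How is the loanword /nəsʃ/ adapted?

nəsəʃə

The consonants /s/, /ʃ/ cannot be parsed into a legal (C)V syllable (no codas are permitted; onsets are limited to one consonant).
Epenthesis after each stranded consonant: /s/ → /sə/, /ʃ/ → /ʃə/.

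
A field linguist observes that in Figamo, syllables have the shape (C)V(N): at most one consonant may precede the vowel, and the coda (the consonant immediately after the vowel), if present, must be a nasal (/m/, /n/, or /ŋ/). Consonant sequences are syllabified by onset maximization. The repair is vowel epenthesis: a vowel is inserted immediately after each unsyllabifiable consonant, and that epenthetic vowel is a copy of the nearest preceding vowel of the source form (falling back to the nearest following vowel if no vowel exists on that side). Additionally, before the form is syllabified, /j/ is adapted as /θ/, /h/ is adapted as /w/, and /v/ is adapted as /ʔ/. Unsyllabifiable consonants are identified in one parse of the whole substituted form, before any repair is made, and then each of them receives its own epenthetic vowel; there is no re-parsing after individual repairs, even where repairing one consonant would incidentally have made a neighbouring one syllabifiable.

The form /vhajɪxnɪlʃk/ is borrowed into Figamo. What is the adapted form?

Substitution: /v/ → /ʔ/, /h/ → /w/, /j/ → /θ/, giving /ʔwaθɪxnɪlʃk/.
Syllabifying with onset maximization leaves /ʔ/, /x/, /l/, /ʃ/, /k/ stranded (only a nasal (/m/, /n/, or /ŋ/) is licensed in coda position; onsets are limited to one consonant).
Each unlicensed consonant becomes the onset of a new syllable: /ʔ/ → /ʔa/, /x/ → /xɪ/, /l/ → /lɪ/, /ʃ/ → /ʃɪ/, /k/ → /kɪ/.

ʔawaθɪxɪnɪlɪʃɪkɪ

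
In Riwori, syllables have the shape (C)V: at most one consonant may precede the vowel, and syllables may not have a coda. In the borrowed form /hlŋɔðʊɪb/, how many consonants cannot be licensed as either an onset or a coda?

The consonants /h/, /l/, /b/ cannot be parsed into a legal (C)V syllable (no codas are permitted; onsets are limited to one consonant).

3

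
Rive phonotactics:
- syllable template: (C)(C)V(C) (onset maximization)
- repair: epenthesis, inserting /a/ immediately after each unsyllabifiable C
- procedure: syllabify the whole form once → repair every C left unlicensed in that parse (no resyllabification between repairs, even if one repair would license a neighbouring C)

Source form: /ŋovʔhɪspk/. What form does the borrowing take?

The consonants /p/, /k/ cannot be parsed into a legal (C)(C)V(C) syllable (at most one coda consonant is licensed; onsets may contain at most 2 consonants).
Epenthesis after each stranded consonant: /p/ → /pa/, /k/ → /ka/.

ŋovʔhɪspaka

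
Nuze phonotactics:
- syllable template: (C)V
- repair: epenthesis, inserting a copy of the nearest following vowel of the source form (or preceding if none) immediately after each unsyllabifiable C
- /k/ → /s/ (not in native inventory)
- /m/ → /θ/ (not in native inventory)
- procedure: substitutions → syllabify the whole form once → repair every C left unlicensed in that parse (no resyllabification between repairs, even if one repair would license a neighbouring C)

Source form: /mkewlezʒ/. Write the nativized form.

Substitution: /m/ → /θ/, /k/ → /s/, giving /θsewlezʒ/.
Under (C)V, the unsyllabifiable consonants are /θ/, /w/, /z/, /ʒ/ (no codas are permitted; onsets are limited to one consonant).
Inserting the epenthetic vowel yields /θ/ → /θe/, /w/ → /we/, /z/ → /ze/, /ʒ/ → /ʒe/.

θesewelezeʒe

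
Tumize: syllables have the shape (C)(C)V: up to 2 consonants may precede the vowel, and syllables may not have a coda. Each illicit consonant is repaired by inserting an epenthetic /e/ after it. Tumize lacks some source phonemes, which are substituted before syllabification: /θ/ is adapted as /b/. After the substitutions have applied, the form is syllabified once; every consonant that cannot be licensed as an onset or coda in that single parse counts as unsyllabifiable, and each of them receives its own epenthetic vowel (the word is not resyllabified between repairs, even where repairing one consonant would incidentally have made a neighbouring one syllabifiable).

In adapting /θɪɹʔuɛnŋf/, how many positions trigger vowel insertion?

After substitution the input is /bɪɹʔuɛnŋf/.
The unsyllabifiable consonants are /n/, /ŋ/, /f/; each receives one epenthetic vowel.

3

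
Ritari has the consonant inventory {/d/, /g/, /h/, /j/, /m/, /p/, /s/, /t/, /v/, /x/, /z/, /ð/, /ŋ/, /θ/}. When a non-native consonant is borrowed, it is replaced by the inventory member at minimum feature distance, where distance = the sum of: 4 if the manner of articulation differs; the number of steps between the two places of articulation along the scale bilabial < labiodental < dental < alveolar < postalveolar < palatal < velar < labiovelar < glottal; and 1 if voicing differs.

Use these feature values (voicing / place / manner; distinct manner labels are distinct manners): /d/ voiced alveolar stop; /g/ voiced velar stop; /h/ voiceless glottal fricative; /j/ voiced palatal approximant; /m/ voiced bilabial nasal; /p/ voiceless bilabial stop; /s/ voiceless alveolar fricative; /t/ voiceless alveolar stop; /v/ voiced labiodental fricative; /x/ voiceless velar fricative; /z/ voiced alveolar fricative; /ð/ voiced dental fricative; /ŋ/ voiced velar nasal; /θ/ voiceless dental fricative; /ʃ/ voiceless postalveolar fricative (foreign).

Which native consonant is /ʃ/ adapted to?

/s/ is closest: same manner (fricative), place distance 1 (postalveolar→alveolar), same voicing; total 1. Next closest is /x/ at distance 2.

s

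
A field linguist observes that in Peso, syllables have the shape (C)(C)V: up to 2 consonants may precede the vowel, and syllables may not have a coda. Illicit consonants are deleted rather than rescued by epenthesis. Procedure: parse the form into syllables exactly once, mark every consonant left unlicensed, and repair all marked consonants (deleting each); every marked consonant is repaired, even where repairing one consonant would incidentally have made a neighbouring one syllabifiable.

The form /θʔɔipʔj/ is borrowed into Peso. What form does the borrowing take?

θʔɔi

The consonants /p/, /ʔ/, /j/ cannot be parsed into a legal (C)(C)V syllable (no codas are permitted; onsets may contain at most 2 consonants).
Each unlicensed consonant is deleted: /p/, /ʔ/, /j/.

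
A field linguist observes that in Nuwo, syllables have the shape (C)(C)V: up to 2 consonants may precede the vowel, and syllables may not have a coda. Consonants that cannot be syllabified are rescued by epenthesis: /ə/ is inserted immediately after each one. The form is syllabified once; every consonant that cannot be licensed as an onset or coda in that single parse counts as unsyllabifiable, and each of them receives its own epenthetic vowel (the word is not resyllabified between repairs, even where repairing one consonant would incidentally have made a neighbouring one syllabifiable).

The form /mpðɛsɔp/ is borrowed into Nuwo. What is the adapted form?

məpðɛsɔpə

The consonants /m/, /p/ cannot be parsed into a legal (C)(C)V syllable (no codas are permitted; onsets may contain at most 2 consonants).
Each unlicensed consonant becomes the onset of a new syllable: /m/ → /mə/, /p/ → /pə/.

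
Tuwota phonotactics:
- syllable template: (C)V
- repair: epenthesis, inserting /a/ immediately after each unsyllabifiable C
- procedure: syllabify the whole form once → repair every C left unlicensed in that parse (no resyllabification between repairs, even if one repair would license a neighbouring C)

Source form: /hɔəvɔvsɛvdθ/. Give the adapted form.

hɔəvɔvasɛvadaθa

Syllabifying with onset maximization leaves /v/, /v/, /d/, /θ/ stranded (no codas are permitted; onsets are limited to one consonant).
Epenthesis after each stranded consonant: /v/ → /va/, /v/ → /va/, /d/ → /da/, /θ/ → /θa/.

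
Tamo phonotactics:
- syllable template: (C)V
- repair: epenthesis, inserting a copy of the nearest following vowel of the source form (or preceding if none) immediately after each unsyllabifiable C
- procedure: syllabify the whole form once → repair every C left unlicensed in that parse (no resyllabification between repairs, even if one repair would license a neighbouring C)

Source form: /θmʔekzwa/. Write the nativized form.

θemeʔekazawa

Under (C)V, the unsyllabifiable consonants are /θ/, /m/, /k/, /z/ (no codas are permitted; onsets are limited to one consonant).
Inserting the epenthetic vowel yields /θ/ → /θe/, /m/ → /me/, /k/ → /ka/, /z/ → /za/.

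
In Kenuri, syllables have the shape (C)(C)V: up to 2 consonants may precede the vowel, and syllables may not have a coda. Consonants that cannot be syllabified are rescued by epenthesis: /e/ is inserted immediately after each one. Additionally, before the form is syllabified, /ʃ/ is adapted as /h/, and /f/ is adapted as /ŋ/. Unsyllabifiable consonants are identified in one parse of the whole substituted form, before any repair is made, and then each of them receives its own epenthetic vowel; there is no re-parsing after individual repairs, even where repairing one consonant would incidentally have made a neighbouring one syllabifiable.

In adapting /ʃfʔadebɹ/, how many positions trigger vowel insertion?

3

After substitution the input is /hŋʔadebɹ/.
The unsyllabifiable consonants are /h/, /b/, /ɹ/; each receives one epenthetic vowel.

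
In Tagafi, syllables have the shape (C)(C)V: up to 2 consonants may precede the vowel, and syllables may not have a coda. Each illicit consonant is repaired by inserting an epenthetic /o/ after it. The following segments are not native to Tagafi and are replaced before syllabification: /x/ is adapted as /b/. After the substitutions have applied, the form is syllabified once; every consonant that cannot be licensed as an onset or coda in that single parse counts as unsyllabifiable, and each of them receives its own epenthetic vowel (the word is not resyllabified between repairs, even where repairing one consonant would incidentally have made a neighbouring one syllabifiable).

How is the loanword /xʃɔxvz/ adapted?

Substitution: /x/ → /b/, giving /bʃɔbvz/.
The consonants /b/, /v/, /z/ cannot be parsed into a legal (C)(C)V syllable (no codas are permitted; onsets may contain at most 2 consonants).
Inserting the epenthetic vowel yields /b/ → /bo/, /v/ → /vo/, /z/ → /zo/.

bʃɔbovozo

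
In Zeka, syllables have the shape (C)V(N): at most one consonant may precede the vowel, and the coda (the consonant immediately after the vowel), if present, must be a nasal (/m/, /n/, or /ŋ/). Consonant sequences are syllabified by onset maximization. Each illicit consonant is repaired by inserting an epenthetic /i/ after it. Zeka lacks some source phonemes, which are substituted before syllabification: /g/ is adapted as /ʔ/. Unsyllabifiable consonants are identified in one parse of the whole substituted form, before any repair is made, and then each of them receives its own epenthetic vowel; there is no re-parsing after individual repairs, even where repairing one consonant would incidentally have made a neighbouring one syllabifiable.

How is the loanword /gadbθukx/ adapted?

Substitution: /g/ → /ʔ/, giving /ʔadbθukx/.
Syllabifying with onset maximization leaves /d/, /b/, /k/, /x/ stranded (only a nasal (/m/, /n/, or /ŋ/) is licensed in coda position; onsets are limited to one consonant).
Each unlicensed consonant becomes the onset of a new syllable: /d/ → /di/, /b/ → /bi/, /k/ → /ki/, /x/ → /xi/.

ʔadibiθukixi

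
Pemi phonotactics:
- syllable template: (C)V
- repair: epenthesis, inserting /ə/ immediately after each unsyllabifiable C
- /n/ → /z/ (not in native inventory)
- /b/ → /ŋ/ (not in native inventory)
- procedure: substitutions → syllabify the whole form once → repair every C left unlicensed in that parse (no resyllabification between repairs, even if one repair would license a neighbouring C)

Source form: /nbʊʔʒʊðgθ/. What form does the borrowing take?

Substitution: /n/ → /z/, /b/ → /ŋ/, giving /zŋʊʔʒʊðgθ/.
Syllabifying with onset maximization leaves /z/, /ʔ/, /ð/, /g/, /θ/ stranded (no codas are permitted; onsets are limited to one consonant).
Epenthesis after each stranded consonant: /z/ → /zə/, /ʔ/ → /ʔə/, /ð/ → /ðə/, /g/ → /gə/, /θ/ → /θə/.

zəŋʊʔəʒʊðəgəθə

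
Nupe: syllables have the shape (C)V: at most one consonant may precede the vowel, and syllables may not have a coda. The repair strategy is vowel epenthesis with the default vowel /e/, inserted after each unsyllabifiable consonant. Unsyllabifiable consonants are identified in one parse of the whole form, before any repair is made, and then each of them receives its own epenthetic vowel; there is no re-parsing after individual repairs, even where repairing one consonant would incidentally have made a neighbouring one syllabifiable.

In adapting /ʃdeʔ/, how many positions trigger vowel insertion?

The unsyllabifiable consonants are /ʃ/, /ʔ/; each receives one epenthetic vowel.

2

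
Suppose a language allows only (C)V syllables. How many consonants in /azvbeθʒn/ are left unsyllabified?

5

The consonants /z/, /v/, /θ/, /ʒ/, /n/ cannot be parsed into a legal (C)V syllable (no codas are permitted; onsets are limited to one consonant).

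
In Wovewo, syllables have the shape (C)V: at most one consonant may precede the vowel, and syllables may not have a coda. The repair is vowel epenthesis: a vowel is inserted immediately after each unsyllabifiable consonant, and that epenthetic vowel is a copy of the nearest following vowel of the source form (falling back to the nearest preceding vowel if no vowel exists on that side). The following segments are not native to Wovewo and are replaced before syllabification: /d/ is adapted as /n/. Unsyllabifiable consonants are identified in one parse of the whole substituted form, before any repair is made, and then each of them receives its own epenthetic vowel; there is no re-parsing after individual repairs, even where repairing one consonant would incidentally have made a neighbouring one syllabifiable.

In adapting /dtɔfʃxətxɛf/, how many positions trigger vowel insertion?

5

After substitution the input is /ntɔfʃxətxɛf/.
The unsyllabifiable consonants are /n/, /f/, /ʃ/, /t/, /f/; each receives one epenthetic vowel.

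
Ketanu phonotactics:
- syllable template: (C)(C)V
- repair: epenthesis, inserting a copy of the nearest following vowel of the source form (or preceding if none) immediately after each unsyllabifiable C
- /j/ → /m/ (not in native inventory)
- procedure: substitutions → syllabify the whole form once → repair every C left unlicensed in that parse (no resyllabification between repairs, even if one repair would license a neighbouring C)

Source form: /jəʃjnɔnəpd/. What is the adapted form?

məʃɔmnɔnəpədə

Substitution: /j/ → /m/, giving /məʃmnɔnəpd/.
The consonants /ʃ/, /p/, /d/ cannot be parsed into a legal (C)(C)V syllable (no codas are permitted; onsets may contain at most 2 consonants).
Each unlicensed consonant becomes the onset of a new syllable: /ʃ/ → /ʃɔ/, /p/ → /pə/, /d/ → /də/.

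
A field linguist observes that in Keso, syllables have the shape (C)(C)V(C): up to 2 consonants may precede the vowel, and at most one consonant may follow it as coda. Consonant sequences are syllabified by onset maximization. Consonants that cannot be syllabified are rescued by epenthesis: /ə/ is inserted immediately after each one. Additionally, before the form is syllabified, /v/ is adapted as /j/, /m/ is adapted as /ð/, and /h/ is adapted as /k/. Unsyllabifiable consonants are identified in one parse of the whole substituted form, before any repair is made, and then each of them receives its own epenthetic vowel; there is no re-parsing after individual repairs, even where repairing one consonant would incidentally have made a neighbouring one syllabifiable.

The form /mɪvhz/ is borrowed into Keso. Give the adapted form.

ðɪjkəzə

Substitution: /m/ → /ð/, /v/ → /j/, /h/ → /k/, giving /ðɪjkz/.
Syllabifying with onset maximization leaves /k/, /z/ stranded (at most one coda consonant is licensed; onsets may contain at most 2 consonants).
Inserting the epenthetic vowel yields /k/ → /kə/, /z/ → /zə/.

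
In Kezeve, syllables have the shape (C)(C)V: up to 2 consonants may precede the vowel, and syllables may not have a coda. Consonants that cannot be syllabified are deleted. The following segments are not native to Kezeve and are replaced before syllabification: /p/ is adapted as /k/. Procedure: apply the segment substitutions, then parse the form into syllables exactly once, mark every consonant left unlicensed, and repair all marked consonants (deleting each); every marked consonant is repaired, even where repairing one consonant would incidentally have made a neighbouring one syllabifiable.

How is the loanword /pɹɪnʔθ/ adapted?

kɹɪ

Substitution: /p/ → /k/, giving /kɹɪnʔθ/.
Syllabifying with onset maximization leaves /n/, /ʔ/, /θ/ stranded (no codas are permitted; onsets may contain at most 2 consonants).
Deleting the stranded consonants removes /n/, /ʔ/, /θ/.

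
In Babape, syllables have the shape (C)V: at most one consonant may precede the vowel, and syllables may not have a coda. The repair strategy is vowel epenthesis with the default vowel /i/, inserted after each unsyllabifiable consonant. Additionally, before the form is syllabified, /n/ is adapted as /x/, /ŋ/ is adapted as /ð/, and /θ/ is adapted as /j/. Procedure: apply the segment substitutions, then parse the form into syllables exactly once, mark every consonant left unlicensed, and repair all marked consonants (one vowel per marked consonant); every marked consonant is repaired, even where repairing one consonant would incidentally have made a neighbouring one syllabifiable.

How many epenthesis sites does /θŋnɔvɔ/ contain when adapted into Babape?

2

After substitution the input is /jðxɔvɔ/.
The unsyllabifiable consonants are /j/, /ð/; each receives one epenthetic vowel.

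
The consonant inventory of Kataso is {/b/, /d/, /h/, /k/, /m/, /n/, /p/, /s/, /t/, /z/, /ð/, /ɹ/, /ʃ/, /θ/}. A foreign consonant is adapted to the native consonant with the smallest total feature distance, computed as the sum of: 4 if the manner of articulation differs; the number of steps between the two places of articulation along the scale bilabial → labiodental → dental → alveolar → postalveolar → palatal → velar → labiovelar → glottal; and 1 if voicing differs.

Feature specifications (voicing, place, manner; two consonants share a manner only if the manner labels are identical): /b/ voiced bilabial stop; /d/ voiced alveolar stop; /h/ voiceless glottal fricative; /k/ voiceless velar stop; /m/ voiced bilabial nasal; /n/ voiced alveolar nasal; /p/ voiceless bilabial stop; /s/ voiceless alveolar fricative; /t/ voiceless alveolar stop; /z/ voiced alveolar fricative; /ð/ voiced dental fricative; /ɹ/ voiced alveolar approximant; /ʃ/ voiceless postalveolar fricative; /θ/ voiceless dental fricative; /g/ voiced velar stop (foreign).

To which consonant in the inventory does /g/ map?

/k/ is closest: same manner (stop), place distance 0 (velar→velar), voicing differs (+1); total 1. Next closest is /d/ at distance 3.

k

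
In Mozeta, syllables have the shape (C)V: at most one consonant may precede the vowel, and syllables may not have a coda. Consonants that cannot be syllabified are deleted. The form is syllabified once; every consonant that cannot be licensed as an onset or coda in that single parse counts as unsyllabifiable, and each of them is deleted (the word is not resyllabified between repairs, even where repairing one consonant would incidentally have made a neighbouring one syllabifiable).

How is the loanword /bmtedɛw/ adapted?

Syllabifying with onset maximization leaves /b/, /m/, /w/ stranded (no codas are permitted; onsets are limited to one consonant).
Deletion applies to /b/, /m/, /w/.

tedɛ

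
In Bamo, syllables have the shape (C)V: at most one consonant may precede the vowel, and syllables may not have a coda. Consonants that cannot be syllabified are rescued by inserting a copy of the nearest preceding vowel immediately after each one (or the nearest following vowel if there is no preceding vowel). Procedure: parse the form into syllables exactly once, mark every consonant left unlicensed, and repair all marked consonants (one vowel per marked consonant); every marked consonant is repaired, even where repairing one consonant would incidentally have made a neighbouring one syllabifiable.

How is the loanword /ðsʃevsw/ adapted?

The consonants /ð/, /s/, /v/, /s/, /w/ cannot be parsed into a legal (C)V syllable (no codas are permitted; onsets are limited to one consonant).
Epenthesis after each stranded consonant: /ð/ → /ðe/, /s/ → /se/, /v/ → /ve/, /s/ → /se/, /w/ → /we/.

ðeseʃevesewe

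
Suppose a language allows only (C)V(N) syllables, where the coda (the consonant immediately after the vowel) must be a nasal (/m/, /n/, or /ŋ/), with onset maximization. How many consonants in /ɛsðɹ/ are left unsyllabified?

Syllabifying with onset maximization leaves /s/, /ð/, /ɹ/ stranded (only a nasal (/m/, /n/, or /ŋ/) is licensed in coda position; onsets are limited to one consonant).

3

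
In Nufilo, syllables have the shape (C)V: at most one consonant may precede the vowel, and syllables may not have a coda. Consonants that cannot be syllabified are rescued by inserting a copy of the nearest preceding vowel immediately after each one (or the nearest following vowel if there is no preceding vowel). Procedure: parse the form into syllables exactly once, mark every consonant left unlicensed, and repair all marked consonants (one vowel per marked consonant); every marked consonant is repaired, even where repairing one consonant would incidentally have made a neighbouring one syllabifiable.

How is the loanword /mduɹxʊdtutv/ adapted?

muduɹuxʊdʊtutuvu

Syllabifying with onset maximization leaves /m/, /ɹ/, /d/, /t/, /v/ stranded (no codas are permitted; onsets are limited to one consonant).
Each unlicensed consonant becomes the onset of a new syllable: /m/ → /mu/, /ɹ/ → /ɹu/, /d/ → /dʊ/, /t/ → /tu/, /v/ → /vu/.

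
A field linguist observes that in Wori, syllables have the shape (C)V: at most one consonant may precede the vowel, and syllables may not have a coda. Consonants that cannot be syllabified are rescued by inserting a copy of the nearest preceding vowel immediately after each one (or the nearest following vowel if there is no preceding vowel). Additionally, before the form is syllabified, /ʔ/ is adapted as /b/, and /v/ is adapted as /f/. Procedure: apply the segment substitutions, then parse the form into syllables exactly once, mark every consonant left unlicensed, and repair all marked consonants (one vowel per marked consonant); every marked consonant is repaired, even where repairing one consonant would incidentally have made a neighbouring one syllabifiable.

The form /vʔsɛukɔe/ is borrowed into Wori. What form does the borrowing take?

fɛbɛsɛukɔe

Substitution: /v/ → /f/, /ʔ/ → /b/, giving /fbsɛukɔe/.
Under (C)V, the unsyllabifiable consonants are /f/, /b/ (no codas are permitted; onsets are limited to one consonant).
Each unlicensed consonant becomes the onset of a new syllable: /f/ → /fɛ/, /b/ → /bɛ/.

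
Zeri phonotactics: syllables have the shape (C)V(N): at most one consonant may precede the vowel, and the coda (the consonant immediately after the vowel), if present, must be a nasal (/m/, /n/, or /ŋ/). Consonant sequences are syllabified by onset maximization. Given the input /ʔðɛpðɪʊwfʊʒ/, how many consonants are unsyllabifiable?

Under (C)V(N), the unsyllabifiable consonants are /ʔ/, /p/, /w/, /ʒ/ (only a nasal (/m/, /n/, or /ŋ/) is licensed in coda position; onsets are limited to one consonant).

4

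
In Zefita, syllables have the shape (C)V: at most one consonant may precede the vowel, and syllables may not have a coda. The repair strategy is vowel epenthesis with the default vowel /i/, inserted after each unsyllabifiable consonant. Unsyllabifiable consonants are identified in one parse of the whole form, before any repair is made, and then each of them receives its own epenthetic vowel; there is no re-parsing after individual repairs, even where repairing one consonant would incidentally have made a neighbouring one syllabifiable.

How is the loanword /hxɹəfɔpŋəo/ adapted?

Syllabifying with onset maximization leaves /h/, /x/, /p/ stranded (no codas are permitted; onsets are limited to one consonant).
Inserting the epenthetic vowel yields /h/ → /hi/, /x/ → /xi/, /p/ → /pi/.

hixiɹəfɔpiŋəo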